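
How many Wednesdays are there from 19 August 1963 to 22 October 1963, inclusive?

19 August 1963 is a Monday.
From 19 August 1963 to 22 October 1963 is 65 days inclusive.
65 = 7 × 9 + 2, so there are 9 full weeks plus 2 extra days.
Each full week contributes one Wednesday: 9 so far.
The 2 extra days are Mon, Tue — none qualify.
Total: 9 + 0 = 9.

9 Wednesdays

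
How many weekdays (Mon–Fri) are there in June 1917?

21 weekdays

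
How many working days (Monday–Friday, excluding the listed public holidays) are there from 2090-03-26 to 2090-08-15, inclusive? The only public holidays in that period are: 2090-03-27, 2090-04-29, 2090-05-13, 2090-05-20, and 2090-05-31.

2090-03-26 is a Sunday.
That's 143 days from start to end, counting both.
143 = 7 × 20 + 3, so there are 20 full weeks plus 3 extra days.
Each full week contributes 5 weekdays (Mon–Fri): 20 × 5 = 100.
The 3 extra days are Sun, Mon, Tue — 2 of them qualify.
Total: 100 + 2 = 102.
Holidays: 2090-03-27 (Mon); 2090-04-29 (Sat); 2090-05-13 (Sat); 2090-05-20 (Sat); 2090-05-31 (Wed).
2 of the 5 holidays fall on weekdays; the rest are weekends and were already excluded.
Business days: 102 − 2 = 100.

100 working days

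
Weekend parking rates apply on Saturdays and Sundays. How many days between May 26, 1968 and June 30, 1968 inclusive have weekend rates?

11

May 26, 1968 is a Sunday.
From May 26, 1968 to June 30, 1968 is 36 days inclusive.
36 = 7 × 5 + 1, so there are 5 full weeks plus 1 extra day.
Each full week contributes 2 weekend days (Sat, Sun): 5 × 2 = 10.
The 1 extra day is Sunday — 1 of them qualifies.
Total: 10 + 1 = 11.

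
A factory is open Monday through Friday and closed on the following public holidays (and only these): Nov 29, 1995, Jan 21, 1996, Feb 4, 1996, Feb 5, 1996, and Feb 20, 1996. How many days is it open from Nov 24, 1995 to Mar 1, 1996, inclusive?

Nov 24, 1995 is a Friday.
The range spans 99 days (inclusive of both endpoints).
99 = 7 × 14 + 1, so there are 14 full weeks plus 1 extra day.
Each full week contributes 5 weekdays (Mon–Fri): 14 × 5 = 70.
The 1 extra day is Fri — 1 of them qualifies.
Total: 70 + 1 = 71.
Holidays: Nov 29, 1995 (Wed); Jan 21, 1996 (Sun); Feb 4, 1996 (Sun); Feb 5, 1996 (Mon); Feb 20, 1996 (Tue).
3 of the 5 holidays fall on weekdays; the rest are weekends and were already excluded.
Business days: 71 − 3 = 68.

68 working days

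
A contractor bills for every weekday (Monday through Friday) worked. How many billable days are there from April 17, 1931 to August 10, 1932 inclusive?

344

April 17, 1931 is a Friday.
The range spans 482 days (inclusive of both endpoints).
482 = 7 × 68 + 6, so there are 68 full weeks plus 6 extra days.
Each full week contributes 5 weekdays (Mon–Fri): 68 × 5 = 340.
The 6 extra days are Fri, Sat, Sun, Mon, Tue, Wed — 4 of them qualify.
Total: 340 + 4 = 344.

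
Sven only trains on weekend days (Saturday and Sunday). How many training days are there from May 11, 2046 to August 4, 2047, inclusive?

May 11, 2046 is a Friday.
The range spans 451 days (inclusive of both endpoints).
451 = 7 × 64 + 3, so there are 64 full weeks plus 3 extra days.
Each full week contributes 2 weekend days (Sat, Sun): 64 × 2 = 128.
The 3 extra days are Fri, Sat, Sun — 2 of them qualify.
Total: 128 + 2 = 130.

130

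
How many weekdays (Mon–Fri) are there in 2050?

January 1, 2050 is a Saturday.
That's 365 days from start to end, counting both.
365 = 7 × 52 + 1, so there are 52 full weeks plus 1 extra day.
Each full week contributes 5 weekdays (Mon–Fri): 52 × 5 = 260.
The 1 extra day is Saturday — none qualify.
Total: 260 + 0 = 260.

260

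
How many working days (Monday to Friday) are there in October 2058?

23 weekdays

2058-10-01 is a Tuesday.
That's 31 days from start to end, counting both.
31 = 7 × 4 + 3, so there are 4 full weeks plus 3 extra days.
Each full week contributes 5 weekdays (Mon–Fri): 4 × 5 = 20.
The 3 extra days are Tue, Wed, Thu — 3 of them qualify.
Total: 20 + 3 = 23.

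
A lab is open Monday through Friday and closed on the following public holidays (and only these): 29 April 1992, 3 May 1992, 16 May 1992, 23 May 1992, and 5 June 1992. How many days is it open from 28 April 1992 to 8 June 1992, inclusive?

28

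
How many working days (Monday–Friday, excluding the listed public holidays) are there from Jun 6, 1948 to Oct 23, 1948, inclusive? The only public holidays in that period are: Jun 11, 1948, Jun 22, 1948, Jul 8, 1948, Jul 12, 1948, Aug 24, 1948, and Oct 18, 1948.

Jun 6, 1948 is a Sunday.
From Jun 6, 1948 to Oct 23, 1948 is 140 days inclusive.
140 = 7 × 20, so the span is exactly 20 full weeks.
Each full week contributes 5 weekdays (Mon–Fri): 20 × 5 = 100.
Total: 100.
Holidays: Jun 11, 1948 (Fri); Jun 22, 1948 (Tue); Jul 8, 1948 (Thu); Jul 12, 1948 (Mon); Aug 24, 1948 (Tue); Oct 18, 1948 (Mon).
All 6 holidays fall on weekdays, so subtract 6.
Business days: 100 − 6 = 94.

94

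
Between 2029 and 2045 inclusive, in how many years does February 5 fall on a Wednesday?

Day of week of February 5 in each year:
2029: Mon, 2030: Tue, 2031: Wed ✓, 2032: Thu, 2033: Sat, 2034: Sun, 2035: Mon, 2036: Tue, 2037: Thu, 2038: Fri, 2039: Sat, 2040: Sun, 2041: Tue, 2042: Wed ✓, 2043: Thu, 2044: Fri, 2045: Sun
Wednesdays: 2031, 2042.

2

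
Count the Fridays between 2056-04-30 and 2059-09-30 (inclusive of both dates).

178 Fridays

2056-04-30 is a Sunday.
From 2056-04-30 to 2059-09-30 is 1249 days inclusive.
1249 = 7 × 178 + 3, so there are 178 full weeks plus 3 extra days.
Each full week contributes one Friday: 178 so far.
The 3 extra days are Sun, Mon, Tue — none qualify.
Total: 178 + 0 = 178.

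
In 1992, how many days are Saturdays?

52

January 1, 1992 is a Wednesday.
From January 1, 1992 to December 31, 1992 is 366 days inclusive.
366 = 7 × 52 + 2, so there are 52 full weeks plus 2 extra days.
Each full week contributes one Saturday: 52 so far.
The 2 extra days are Wed, Thu — none qualify.
Total: 52 + 0 = 52.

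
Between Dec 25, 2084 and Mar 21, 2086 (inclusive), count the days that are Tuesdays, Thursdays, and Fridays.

Dec 25, 2084 is a Monday.
That's 452 days from start to end, counting both.
452 = 7 × 64 + 4, so there are 64 full weeks plus 4 extra days.
Each full week contributes 3 days from the set (Tue, Thu, Fri): 64 × 3 = 192.
The 4 extra days are Mon, Tue, Wed, Thu — 2 of them qualify.
Total: 192 + 2 = 194.

194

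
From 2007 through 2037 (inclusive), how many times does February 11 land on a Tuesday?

Day of week of February 11 in each year:
2007: Sun, 2008: Mon, 2009: Wed, 2010: Thu, 2011: Fri, 2012: Sat, 2013: Mon, 2014: Tue ✓, 2015: Wed, 2016: Thu, 2017: Sat, 2018: Sun, 2019: Mon, 2020: Tue ✓, 2021: Thu, 2022: Fri, 2023: Sat, 2024: Sun, 2025: Tue ✓, 2026: Wed, 2027: Thu, 2028: Fri, 2029: Sun, 2030: Mon, 2031: Tue ✓, 2032: Wed, 2033: Fri, 2034: Sat, 2035: Sun, 2036: Mon, 2037: Wed
Tuesdays: 2014, 2020, 2025, 2031.

4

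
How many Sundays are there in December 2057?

5

December 1, 2057 is a Saturday.
The range spans 31 days (inclusive of both endpoints).
31 = 7 × 4 + 3, so there are 4 full weeks plus 3 extra days.
Each full week contributes one Sunday: 4 so far.
The 3 extra days are Sat, Sun, Mon — 1 of them qualifies.
Total: 4 + 1 = 5.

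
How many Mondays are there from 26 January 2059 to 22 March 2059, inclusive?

26 January 2059 is a Sunday.
From 26 January 2059 to 22 March 2059 is 56 days inclusive.
56 = 7 × 8, so the span is exactly 8 full weeks.
Each full week contributes one Monday: 8 so far.
Total: 8.

8 Mondays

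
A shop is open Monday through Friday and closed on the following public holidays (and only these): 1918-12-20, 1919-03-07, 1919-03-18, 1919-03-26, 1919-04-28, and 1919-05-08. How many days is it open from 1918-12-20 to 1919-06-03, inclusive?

112

1918-12-20 is a Friday.
The range spans 166 days (inclusive of both endpoints).
166 = 7 × 23 + 5, so there are 23 full weeks plus 5 extra days.
Each full week contributes 5 weekdays (Mon–Fri): 23 × 5 = 115.
The 5 extra days are Friday, Saturday, Sunday, Monday, Tuesday — 3 of them qualify.
Total: 115 + 3 = 118.
Holidays: 1918-12-20 (Fri); 1919-03-07 (Fri); 1919-03-18 (Tue); 1919-03-26 (Wed); 1919-04-28 (Mon); 1919-05-08 (Thu).
All 6 holidays fall on weekdays, so subtract 6.
Business days: 118 − 6 = 112.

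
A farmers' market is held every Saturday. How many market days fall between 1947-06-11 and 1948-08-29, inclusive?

64

1947-06-11 is a Wednesday.
That's 446 days from start to end, counting both.
446 = 7 × 63 + 5, so there are 63 full weeks plus 5 extra days.
Each full week contributes one Saturday: 63 so far.
The 5 extra days are Wed, Thu, Fri, Sat, Sun — 1 of them qualifies.
Total: 63 + 1 = 64.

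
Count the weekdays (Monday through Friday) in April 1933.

1 April 1933 is a Saturday.
That's 30 days from start to end, counting both.
30 = 7 × 4 + 2, so there are 4 full weeks plus 2 extra days.
Each full week contributes 5 weekdays (Mon–Fri): 4 × 5 = 20.
The 2 extra days are Saturday, Sunday — none qualify.
Total: 20 + 0 = 20.

20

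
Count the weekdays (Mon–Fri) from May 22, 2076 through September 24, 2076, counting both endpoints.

90

May 22, 2076 is a Friday.
That's 126 days from start to end, counting both.
126 = 7 × 18, so the span is exactly 18 full weeks.
Each full week contributes 5 weekdays (Mon–Fri): 18 × 5 = 90.
Total: 90.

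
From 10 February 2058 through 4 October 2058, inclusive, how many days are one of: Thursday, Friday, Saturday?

101

10 February 2058 is a Sunday.
The range spans 237 days (inclusive of both endpoints).
237 = 7 × 33 + 6, so there are 33 full weeks plus 6 extra days.
Each full week contributes 3 days from the set (Thu, Fri, Sat): 33 × 3 = 99.
The 6 extra days are Sunday, Monday, Tuesday, Wednesday, Thursday, Friday — 2 of them qualify.
Total: 99 + 2 = 101.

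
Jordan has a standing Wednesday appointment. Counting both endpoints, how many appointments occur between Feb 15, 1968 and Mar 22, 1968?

Feb 15, 1968 is a Thursday.
The range spans 37 days (inclusive of both endpoints).
37 = 7 × 5 + 2, so there are 5 full weeks plus 2 extra days.
Each full week contributes one Wednesday: 5 so far.
The 2 extra days are Thursday, Friday — none qualify.
Total: 5 + 0 = 5.

5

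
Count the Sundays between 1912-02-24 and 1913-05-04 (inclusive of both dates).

63 Sundays

1912-02-24 is a Saturday.
From 1912-02-24 to 1913-05-04 is 436 days inclusive.
436 = 7 × 62 + 2, so there are 62 full weeks plus 2 extra days.
Each full week contributes one Sunday: 62 so far.
The 2 extra days are Saturday, Sunday — 1 of them qualifies.
Total: 62 + 1 = 63.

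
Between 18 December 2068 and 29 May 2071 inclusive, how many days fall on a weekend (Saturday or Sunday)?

254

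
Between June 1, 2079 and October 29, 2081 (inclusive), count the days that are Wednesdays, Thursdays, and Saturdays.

June 1, 2079 is a Thursday.
From June 1, 2079 to October 29, 2081 is 882 days inclusive.
882 = 7 × 126, so the span is exactly 126 full weeks.
Each full week contributes 3 days from the set (Wed, Thu, Sat): 126 × 3 = 378.
Total: 378.

378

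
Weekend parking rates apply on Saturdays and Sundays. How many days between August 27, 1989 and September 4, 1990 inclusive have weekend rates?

August 27, 1989 is a Sunday.
The range spans 374 days (inclusive of both endpoints).
374 = 7 × 53 + 3, so there are 53 full weeks plus 3 extra days.
Each full week contributes 2 weekend days (Sat, Sun): 53 × 2 = 106.
The 3 extra days are Sunday, Monday, Tuesday — 1 of them qualifies.
Total: 106 + 1 = 107.

107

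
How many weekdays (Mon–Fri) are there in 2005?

1 January 2005 is a Saturday.
From 1 January 2005 to 31 December 2005 is 365 days inclusive.
365 = 7 × 52 + 1, so there are 52 full weeks plus 1 extra day.
Each full week contributes 5 weekdays (Mon–Fri): 52 × 5 = 260.
The 1 extra day is Saturday — none qualify.
Total: 260 + 0 = 260.

260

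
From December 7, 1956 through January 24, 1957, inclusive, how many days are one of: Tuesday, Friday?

December 7, 1956 is a Friday.
That's 49 days from start to end, counting both.
49 = 7 × 7, so the span is exactly 7 full weeks.
Each full week contributes 2 days from the set (Tue, Fri): 7 × 2 = 14.
Total: 14.

14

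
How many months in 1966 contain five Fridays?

4

A month has five Fridays exactly when Friday falls within its first (length − 28) days.
Jan: 31 days, starts Sat → 5 of Sat, Sun, Mon
Feb: 28 days, starts Tue → 5 of (none)
Mar: 31 days, starts Tue → 5 of Tue, Wed, Thu
Apr: 30 days, starts Fri → 5 of Fri, Sat ✓
May: 31 days, starts Sun → 5 of Sun, Mon, Tue
Jun: 30 days, starts Wed → 5 of Wed, Thu
Jul: 31 days, starts Fri → 5 of Fri, Sat, Sun ✓
Aug: 31 days, starts Mon → 5 of Mon, Tue, Wed
Sep: 30 days, starts Thu → 5 of Thu, Fri ✓
Oct: 31 days, starts Sat → 5 of Sat, Sun, Mon
Nov: 30 days, starts Tue → 5 of Tue, Wed
Dec: 31 days, starts Thu → 5 of Thu, Fri, Sat ✓
Months with five Fridays: Apr, Jul, Sep, Dec.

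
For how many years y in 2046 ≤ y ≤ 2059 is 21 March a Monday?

Day of week of March 21 in each year:
2046: Wed, 2047: Thu, 2048: Sat, 2049: Sun, 2050: Mon ✓, 2051: Tue, 2052: Thu, 2053: Fri, 2054: Sat, 2055: Sun, 2056: Tue, 2057: Wed, 2058: Thu, 2059: Fri
Mondays: 2050.

1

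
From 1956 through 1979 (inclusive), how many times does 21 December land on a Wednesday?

Day of week of December 21 in each year:
1956: Fri, 1957: Sat, 1958: Sun, 1959: Mon, 1960: Wed ✓, 1961: Thu, 1962: Fri, 1963: Sat, 1964: Mon, 1965: Tue, 1966: Wed ✓, 1967: Thu, 1968: Sat, 1969: Sun, 1970: Mon, 1971: Tue, 1972: Thu, 1973: Fri, 1974: Sat, 1975: Sun, 1976: Tue, 1977: Wed ✓, 1978: Thu, 1979: Fri
Wednesdays: 1960, 1966, 1977.

3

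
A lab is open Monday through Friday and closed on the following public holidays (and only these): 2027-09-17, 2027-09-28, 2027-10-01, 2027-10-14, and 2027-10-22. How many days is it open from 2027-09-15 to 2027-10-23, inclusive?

23

2027-09-15 is a Wednesday.
From 2027-09-15 to 2027-10-23 is 39 days inclusive.
39 = 7 × 5 + 4, so there are 5 full weeks plus 4 extra days.
Each full week contributes 5 weekdays (Mon–Fri): 5 × 5 = 25.
The 4 extra days are Wednesday, Thursday, Friday, Saturday — 3 of them qualify.
Total: 25 + 3 = 28.
Holidays: 2027-09-17 (Fri); 2027-09-28 (Tue); 2027-10-01 (Fri); 2027-10-14 (Thu); 2027-10-22 (Fri).
All 5 holidays fall on weekdays, so subtract 5.
Business days: 28 − 5 = 23.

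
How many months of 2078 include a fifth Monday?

A month has five Mondays exactly when Monday falls within its first (length − 28) days.
Jan: 31 days, starts Sat → 5 of Sat, Sun, Mon ✓
Feb: 28 days, starts Tue → 5 of (none)
Mar: 31 days, starts Tue → 5 of Tue, Wed, Thu
Apr: 30 days, starts Fri → 5 of Fri, Sat
May: 31 days, starts Sun → 5 of Sun, Mon, Tue ✓
Jun: 30 days, starts Wed → 5 of Wed, Thu
Jul: 31 days, starts Fri → 5 of Fri, Sat, Sun
Aug: 31 days, starts Mon → 5 of Mon, Tue, Wed ✓
Sep: 30 days, starts Thu → 5 of Thu, Fri
Oct: 31 days, starts Sat → 5 of Sat, Sun, Mon ✓
Nov: 30 days, starts Tue → 5 of Tue, Wed
Dec: 31 days, starts Thu → 5 of Thu, Fri, Sat
Months with five Mondays: Jan, May, Aug, Oct.

4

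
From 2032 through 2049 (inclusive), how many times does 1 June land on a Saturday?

2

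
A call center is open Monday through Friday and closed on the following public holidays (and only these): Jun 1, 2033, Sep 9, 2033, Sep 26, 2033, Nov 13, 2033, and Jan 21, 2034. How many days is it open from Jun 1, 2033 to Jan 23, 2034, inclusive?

166 business days

Jun 1, 2033 is a Wednesday.
That's 237 days from start to end, counting both.
237 = 7 × 33 + 6, so there are 33 full weeks plus 6 extra days.
Each full week contributes 5 weekdays (Mon–Fri): 33 × 5 = 165.
The 6 extra days are Wed, Thu, Fri, Sat, Sun, Mon — 4 of them qualify.
Total: 165 + 4 = 169.
Holidays: Jun 1, 2033 (Wed); Sep 9, 2033 (Fri); Sep 26, 2033 (Mon); Nov 13, 2033 (Sun); Jan 21, 2034 (Sat).
3 of the 5 holidays fall on weekdays; the rest are weekends and were already excluded.
Business days: 169 − 3 = 166.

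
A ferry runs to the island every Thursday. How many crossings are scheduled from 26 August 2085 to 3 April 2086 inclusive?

26 August 2085 is a Sunday.
The range spans 221 days (inclusive of both endpoints).
221 = 7 × 31 + 4, so there are 31 full weeks plus 4 extra days.
Each full week contributes one Thursday: 31 so far.
The 4 extra days are Sunday, Monday, Tuesday, Wednesday — none qualify.
Total: 31 + 0 = 31.

31 Thursdays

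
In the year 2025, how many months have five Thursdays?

A month has five Thursdays exactly when Thursday falls within its first (length − 28) days.
Jan: 31 days, starts Wed → 5 of Wed, Thu, Fri ✓
Feb: 28 days, starts Sat → 5 of (none)
Mar: 31 days, starts Sat → 5 of Sat, Sun, Mon
Apr: 30 days, starts Tue → 5 of Tue, Wed
May: 31 days, starts Thu → 5 of Thu, Fri, Sat ✓
Jun: 30 days, starts Sun → 5 of Sun, Mon
Jul: 31 days, starts Tue → 5 of Tue, Wed, Thu ✓
Aug: 31 days, starts Fri → 5 of Fri, Sat, Sun
Sep: 30 days, starts Mon → 5 of Mon, Tue
Oct: 31 days, starts Wed → 5 of Wed, Thu, Fri ✓
Nov: 30 days, starts Sat → 5 of Sat, Sun
Dec: 31 days, starts Mon → 5 of Mon, Tue, Wed
Months with five Thursdays: Jan, May, Jul, Oct.

4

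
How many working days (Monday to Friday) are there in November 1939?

Nov 1, 1939 is a Wednesday.
That's 30 days from start to end, counting both.
30 = 7 × 4 + 2, so there are 4 full weeks plus 2 extra days.
Each full week contributes 5 weekdays (Mon–Fri): 4 × 5 = 20.
The 2 extra days are Wed, Thu — 2 of them qualify.
Total: 20 + 2 = 22.

22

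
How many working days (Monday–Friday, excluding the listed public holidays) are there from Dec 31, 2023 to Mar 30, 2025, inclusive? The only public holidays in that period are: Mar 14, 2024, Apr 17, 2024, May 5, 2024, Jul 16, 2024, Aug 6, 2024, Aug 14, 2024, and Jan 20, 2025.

Dec 31, 2023 is a Sunday.
The range spans 456 days (inclusive of both endpoints).
456 = 7 × 65 + 1, so there are 65 full weeks plus 1 extra day.
Each full week contributes 5 weekdays (Mon–Fri): 65 × 5 = 325.
The 1 extra day is Sunday — none qualify.
Total: 325 + 0 = 325.
Holidays: Mar 14, 2024 (Thu); Apr 17, 2024 (Wed); May 5, 2024 (Sun); Jul 16, 2024 (Tue); Aug 6, 2024 (Tue); Aug 14, 2024 (Wed); Jan 20, 2025 (Mon).
6 of the 7 holidays fall on weekdays; the rest are weekends and were already excluded.
Business days: 325 − 6 = 319.

319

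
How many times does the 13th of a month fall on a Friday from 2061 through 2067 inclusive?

11

Friday-the-13ths by year:
2061: May
2062: Jan, Oct
2063: Apr, Jul
2064: Jun
2065: Feb, Mar, Nov
2066: Aug
2067: May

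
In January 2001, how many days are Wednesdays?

5

January 1, 2001 is a Monday.
The range spans 31 days (inclusive of both endpoints).
31 = 7 × 4 + 3, so there are 4 full weeks plus 3 extra days.
Each full week contributes one Wednesday: 4 so far.
The 3 extra days are Mon, Tue, Wed — 1 of them qualifies.
Total: 4 + 1 = 5.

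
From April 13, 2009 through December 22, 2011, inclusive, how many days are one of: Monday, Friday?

281

April 13, 2009 is a Monday.
From April 13, 2009 to December 22, 2011 is 984 days inclusive.
984 = 7 × 140 + 4, so there are 140 full weeks plus 4 extra days.
Each full week contributes 2 days from the set (Mon, Fri): 140 × 2 = 280.
The 4 extra days are Monday, Tuesday, Wednesday, Thursday — 1 of them qualifies.
Total: 280 + 1 = 281.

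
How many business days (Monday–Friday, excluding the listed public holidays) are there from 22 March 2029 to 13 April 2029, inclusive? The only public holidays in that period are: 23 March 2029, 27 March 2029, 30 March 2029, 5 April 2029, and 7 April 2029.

13

22 March 2029 is a Thursday.
The range spans 23 days (inclusive of both endpoints).
23 = 7 × 3 + 2, so there are 3 full weeks plus 2 extra days.
Each full week contributes 5 weekdays (Mon–Fri): 3 × 5 = 15.
The 2 extra days are Thursday, Friday — 2 of them qualify.
Total: 15 + 2 = 17.
Holidays: 23 March 2029 (Fri); 27 March 2029 (Tue); 30 March 2029 (Fri); 5 April 2029 (Thu); 7 April 2029 (Sat).
4 of the 5 holidays fall on weekdays; the rest are weekends and were already excluded.
Business days: 17 − 4 = 13.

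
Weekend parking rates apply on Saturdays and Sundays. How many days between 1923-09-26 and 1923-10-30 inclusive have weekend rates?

1923-09-26 is a Wednesday.
That's 35 days from start to end, counting both.
35 = 7 × 5, so the span is exactly 5 full weeks.
Each full week contributes 2 weekend days (Sat, Sun): 5 × 2 = 10.
Total: 10.

10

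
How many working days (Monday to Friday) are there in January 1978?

22

January 1, 1978 is a Sunday.
That's 31 days from start to end, counting both.
31 = 7 × 4 + 3, so there are 4 full weeks plus 3 extra days.
Each full week contributes 5 weekdays (Mon–Fri): 4 × 5 = 20.
The 3 extra days are Sunday, Monday, Tuesday — 2 of them qualify.
Total: 20 + 2 = 22.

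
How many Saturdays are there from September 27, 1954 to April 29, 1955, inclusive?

September 27, 1954 is a Monday.
From September 27, 1954 to April 29, 1955 is 215 days inclusive.
215 = 7 × 30 + 5, so there are 30 full weeks plus 5 extra days.
Each full week contributes one Saturday: 30 so far.
The 5 extra days are Mon, Tue, Wed, Thu, Fri — none qualify.
Total: 30 + 0 = 30.

30 Saturdays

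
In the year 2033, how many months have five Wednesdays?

A month has five Wednesdays exactly when Wednesday falls within its first (length − 28) days.
Jan: 31 days, starts Sat → 5 of Sat, Sun, Mon
Feb: 28 days, starts Tue → 5 of (none)
Mar: 31 days, starts Tue → 5 of Tue, Wed, Thu ✓
Apr: 30 days, starts Fri → 5 of Fri, Sat
May: 31 days, starts Sun → 5 of Sun, Mon, Tue
Jun: 30 days, starts Wed → 5 of Wed, Thu ✓
Jul: 31 days, starts Fri → 5 of Fri, Sat, Sun
Aug: 31 days, starts Mon → 5 of Mon, Tue, Wed ✓
Sep: 30 days, starts Thu → 5 of Thu, Fri
Oct: 31 days, starts Sat → 5 of Sat, Sun, Mon
Nov: 30 days, starts Tue → 5 of Tue, Wed ✓
Dec: 31 days, starts Thu → 5 of Thu, Fri, Sat
Months with five Wednesdays: Mar, Jun, Aug, Nov.

4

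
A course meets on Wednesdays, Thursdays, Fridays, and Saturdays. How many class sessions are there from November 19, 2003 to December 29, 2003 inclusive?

November 19, 2003 is a Wednesday.
The range spans 41 days (inclusive of both endpoints).
41 = 7 × 5 + 6, so there are 5 full weeks plus 6 extra days.
Each full week contributes 4 days from the set (Wed, Thu, Fri, Sat): 5 × 4 = 20.
The 6 extra days are Wednesday, Thursday, Friday, Saturday, Sunday, Monday — 4 of them qualify.
Total: 20 + 4 = 24.

24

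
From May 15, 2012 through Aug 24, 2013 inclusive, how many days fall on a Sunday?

May 15, 2012 is a Tuesday.
That's 467 days from start to end, counting both.
467 = 7 × 66 + 5, so there are 66 full weeks plus 5 extra days.
Each full week contributes one Sunday: 66 so far.
The 5 extra days are Tuesday, Wednesday, Thursday, Friday, Saturday — none qualify.
Total: 66 + 0 = 66.

66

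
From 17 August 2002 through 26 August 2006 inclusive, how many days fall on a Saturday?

17 August 2002 is a Saturday.
From 17 August 2002 to 26 August 2006 is 1471 days inclusive.
1471 = 7 × 210 + 1, so there are 210 full weeks plus 1 extra day.
Each full week contributes one Saturday: 210 so far.
The 1 extra day is Saturday — 1 of them qualifies.
Total: 210 + 1 = 211.

211 Saturdays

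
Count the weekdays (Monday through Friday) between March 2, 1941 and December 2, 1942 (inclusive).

458

March 2, 1941 is a Sunday.
The range spans 641 days (inclusive of both endpoints).
641 = 7 × 91 + 4, so there are 91 full weeks plus 4 extra days.
Each full week contributes 5 weekdays (Mon–Fri): 91 × 5 = 455.
The 4 extra days are Sunday, Monday, Tuesday, Wednesday — 3 of them qualify.
Total: 455 + 3 = 458.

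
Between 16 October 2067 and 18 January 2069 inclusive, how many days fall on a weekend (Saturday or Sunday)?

131

16 October 2067 is a Sunday.
That's 461 days from start to end, counting both.
461 = 7 × 65 + 6, so there are 65 full weeks plus 6 extra days.
Each full week contributes 2 weekend days (Sat, Sun): 65 × 2 = 130.
The 6 extra days are Sunday, Monday, Tuesday, Wednesday, Thursday, Friday — 1 of them qualifies.
Total: 130 + 1 = 131.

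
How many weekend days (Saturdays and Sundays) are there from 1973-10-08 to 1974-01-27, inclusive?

32

1973-10-08 is a Monday.
From 1973-10-08 to 1974-01-27 is 112 days inclusive.
112 = 7 × 16, so the span is exactly 16 full weeks.
Each full week contributes 2 weekend days (Sat, Sun): 16 × 2 = 32.
Total: 32.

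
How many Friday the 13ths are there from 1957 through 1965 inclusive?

16

Friday-the-13ths by year:
1957: Sep, Dec
1958: Jun
1959: Feb, Mar, Nov
1960: May
1961: Jan, Oct
1962: Apr, Jul
1963: Sep, Dec
1964: Mar, Nov
1965: Aug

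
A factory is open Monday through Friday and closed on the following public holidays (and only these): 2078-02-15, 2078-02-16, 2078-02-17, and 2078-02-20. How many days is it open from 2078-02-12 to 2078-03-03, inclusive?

2078-02-12 is a Saturday.
That's 20 days from start to end, counting both.
20 = 7 × 2 + 6, so there are 2 full weeks plus 6 extra days.
Each full week contributes 5 weekdays (Mon–Fri): 2 × 5 = 10.
The 6 extra days are Sat, Sun, Mon, Tue, Wed, Thu — 4 of them qualify.
Total: 10 + 4 = 14.
Holidays: 2078-02-15 (Tue); 2078-02-16 (Wed); 2078-02-17 (Thu); 2078-02-20 (Sun).
3 of the 4 holidays fall on weekdays; the rest are weekends and were already excluded.
Business days: 14 − 3 = 11.

11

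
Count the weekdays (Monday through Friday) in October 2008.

23 weekdays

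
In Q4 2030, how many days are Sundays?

13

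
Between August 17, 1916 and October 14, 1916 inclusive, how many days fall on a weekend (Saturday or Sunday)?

17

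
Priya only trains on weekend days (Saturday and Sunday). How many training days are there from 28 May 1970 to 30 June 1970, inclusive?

10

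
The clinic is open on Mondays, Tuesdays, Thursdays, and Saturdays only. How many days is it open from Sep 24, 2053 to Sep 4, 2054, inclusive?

197

Sep 24, 2053 is a Wednesday.
From Sep 24, 2053 to Sep 4, 2054 is 346 days inclusive.
346 = 7 × 49 + 3, so there are 49 full weeks plus 3 extra days.
Each full week contributes 4 days from the set (Mon, Tue, Thu, Sat): 49 × 4 = 196.
The 3 extra days are Wednesday, Thursday, Friday — 1 of them qualifies.
Total: 196 + 1 = 197.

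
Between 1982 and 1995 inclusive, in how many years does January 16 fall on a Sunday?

Day of week of January 16 in each year:
1982: Sat, 1983: Sun ✓, 1984: Mon, 1985: Wed, 1986: Thu, 1987: Fri, 1988: Sat, 1989: Mon, 1990: Tue, 1991: Wed, 1992: Thu, 1993: Sat, 1994: Sun ✓, 1995: Mon
Sundays: 1983, 1994.

2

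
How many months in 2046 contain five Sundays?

A month has five Sundays exactly when Sunday falls within its first (length − 28) days.
Jan: 31 days, starts Mon → 5 of Mon, Tue, Wed
Feb: 28 days, starts Thu → 5 of (none)
Mar: 31 days, starts Thu → 5 of Thu, Fri, Sat
Apr: 30 days, starts Sun → 5 of Sun, Mon ✓
May: 31 days, starts Tue → 5 of Tue, Wed, Thu
Jun: 30 days, starts Fri → 5 of Fri, Sat
Jul: 31 days, starts Sun → 5 of Sun, Mon, Tue ✓
Aug: 31 days, starts Wed → 5 of Wed, Thu, Fri
Sep: 30 days, starts Sat → 5 of Sat, Sun ✓
Oct: 31 days, starts Mon → 5 of Mon, Tue, Wed
Nov: 30 days, starts Thu → 5 of Thu, Fri
Dec: 31 days, starts Sat → 5 of Sat, Sun, Mon ✓
Months with five Sundays: Apr, Jul, Sep, Dec.

4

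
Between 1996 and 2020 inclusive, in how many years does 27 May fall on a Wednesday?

4

Day of week of May 27 in each year:
1996: Mon, 1997: Tue, 1998: Wed ✓, 1999: Thu, 2000: Sat, 2001: Sun, 2002: Mon, 2003: Tue, 2004: Thu, 2005: Fri, 2006: Sat, 2007: Sun, 2008: Tue, 2009: Wed ✓, 2010: Thu, 2011: Fri, 2012: Sun, 2013: Mon, 2014: Tue, 2015: Wed ✓, 2016: Fri, 2017: Sat, 2018: Sun, 2019: Mon, 2020: Wed ✓
Wednesdays: 1998, 2009, 2015, 2020.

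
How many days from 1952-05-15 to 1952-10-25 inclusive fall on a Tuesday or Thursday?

1952-05-15 is a Thursday.
That's 164 days from start to end, counting both.
164 = 7 × 23 + 3, so there are 23 full weeks plus 3 extra days.
Each full week contributes 2 days from the set (Tue, Thu): 23 × 2 = 46.
The 3 extra days are Thu, Fri, Sat — 1 of them qualifies.
Total: 46 + 1 = 47.

47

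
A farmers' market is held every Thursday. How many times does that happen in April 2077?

5

Apr 1, 2077 is a Thursday.
From Apr 1, 2077 to Apr 30, 2077 is 30 days inclusive.
30 = 7 × 4 + 2, so there are 4 full weeks plus 2 extra days.
Each full week contributes one Thursday: 4 so far.
The 2 extra days are Thursday, Friday — 1 of them qualifies.
Total: 4 + 1 = 5.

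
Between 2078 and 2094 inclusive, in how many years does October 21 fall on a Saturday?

3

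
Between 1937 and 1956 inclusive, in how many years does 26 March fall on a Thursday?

Day of week of March 26 in each year:
1937: Fri, 1938: Sat, 1939: Sun, 1940: Tue, 1941: Wed, 1942: Thu ✓, 1943: Fri, 1944: Sun, 1945: Mon, 1946: Tue, 1947: Wed, 1948: Fri, 1949: Sat, 1950: Sun, 1951: Mon, 1952: Wed, 1953: Thu ✓, 1954: Fri, 1955: Sat, 1956: Mon
Thursdays: 1942, 1953.

2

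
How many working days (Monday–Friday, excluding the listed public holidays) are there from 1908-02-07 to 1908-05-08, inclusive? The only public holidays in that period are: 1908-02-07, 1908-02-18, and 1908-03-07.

64

1908-02-07 is a Friday.
The range spans 92 days (inclusive of both endpoints).
92 = 7 × 13 + 1, so there are 13 full weeks plus 1 extra day.
Each full week contributes 5 weekdays (Mon–Fri): 13 × 5 = 65.
The 1 extra day is Fri — 1 of them qualifies.
Total: 65 + 1 = 66.
Holidays: 1908-02-07 (Fri); 1908-02-18 (Tue); 1908-03-07 (Sat).
2 of the 3 holidays fall on weekdays; the rest are weekends and were already excluded.
Business days: 66 − 2 = 64.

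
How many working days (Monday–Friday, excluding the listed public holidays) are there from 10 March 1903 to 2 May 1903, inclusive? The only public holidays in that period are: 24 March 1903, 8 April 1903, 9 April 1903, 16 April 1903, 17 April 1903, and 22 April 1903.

33

10 March 1903 is a Tuesday.
That's 54 days from start to end, counting both.
54 = 7 × 7 + 5, so there are 7 full weeks plus 5 extra days.
Each full week contributes 5 weekdays (Mon–Fri): 7 × 5 = 35.
The 5 extra days are Tuesday, Wednesday, Thursday, Friday, Saturday — 4 of them qualify.
Total: 35 + 4 = 39.
Holidays: 24 March 1903 (Tue); 8 April 1903 (Wed); 9 April 1903 (Thu); 16 April 1903 (Thu); 17 April 1903 (Fri); 22 April 1903 (Wed).
All 6 holidays fall on weekdays, so subtract 6.
Business days: 39 − 6 = 33.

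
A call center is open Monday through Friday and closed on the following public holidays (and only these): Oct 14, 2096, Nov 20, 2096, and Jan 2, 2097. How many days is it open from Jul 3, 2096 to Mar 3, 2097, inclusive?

Jul 3, 2096 is a Tuesday.
The range spans 244 days (inclusive of both endpoints).
244 = 7 × 34 + 6, so there are 34 full weeks plus 6 extra days.
Each full week contributes 5 weekdays (Mon–Fri): 34 × 5 = 170.
The 6 extra days are Tue, Wed, Thu, Fri, Sat, Sun — 4 of them qualify.
Total: 170 + 4 = 174.
Holidays: Oct 14, 2096 (Sun); Nov 20, 2096 (Tue); Jan 2, 2097 (Wed).
2 of the 3 holidays fall on weekdays; the rest are weekends and were already excluded.
Business days: 174 − 2 = 172.

172 business days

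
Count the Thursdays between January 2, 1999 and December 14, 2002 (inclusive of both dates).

206

January 2, 1999 is a Saturday.
That's 1443 days from start to end, counting both.
1443 = 7 × 206 + 1, so there are 206 full weeks plus 1 extra day.
Each full week contributes one Thursday: 206 so far.
The 1 extra day is Sat — none qualify.
Total: 206 + 0 = 206.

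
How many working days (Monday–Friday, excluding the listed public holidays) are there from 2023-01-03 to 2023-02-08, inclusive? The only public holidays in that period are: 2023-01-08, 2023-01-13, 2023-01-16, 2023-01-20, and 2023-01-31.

23

2023-01-03 is a Tuesday.
From 2023-01-03 to 2023-02-08 is 37 days inclusive.
37 = 7 × 5 + 2, so there are 5 full weeks plus 2 extra days.
Each full week contributes 5 weekdays (Mon–Fri): 5 × 5 = 25.
The 2 extra days are Tue, Wed — 2 of them qualify.
Total: 25 + 2 = 27.
Holidays: 2023-01-08 (Sun); 2023-01-13 (Fri); 2023-01-16 (Mon); 2023-01-20 (Fri); 2023-01-31 (Tue).
4 of the 5 holidays fall on weekdays; the rest are weekends and were already excluded.
Business days: 27 − 4 = 23.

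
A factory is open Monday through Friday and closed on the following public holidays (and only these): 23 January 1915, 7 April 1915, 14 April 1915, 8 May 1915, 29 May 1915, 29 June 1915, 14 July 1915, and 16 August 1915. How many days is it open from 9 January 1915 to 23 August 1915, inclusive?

9 January 1915 is a Saturday.
From 9 January 1915 to 23 August 1915 is 227 days inclusive.
227 = 7 × 32 + 3, so there are 32 full weeks plus 3 extra days.
Each full week contributes 5 weekdays (Mon–Fri): 32 × 5 = 160.
The 3 extra days are Saturday, Sunday, Monday — 1 of them qualifies.
Total: 160 + 1 = 161.
Holidays: 23 January 1915 (Sat); 7 April 1915 (Wed); 14 April 1915 (Wed); 8 May 1915 (Sat); 29 May 1915 (Sat); 29 June 1915 (Tue); 14 July 1915 (Wed); 16 August 1915 (Mon).
5 of the 8 holidays fall on weekdays; the rest are weekends and were already excluded.
Business days: 161 − 5 = 156.

156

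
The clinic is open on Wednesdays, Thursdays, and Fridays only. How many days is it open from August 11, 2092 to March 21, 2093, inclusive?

96

August 11, 2092 is a Monday.
That's 223 days from start to end, counting both.
223 = 7 × 31 + 6, so there are 31 full weeks plus 6 extra days.
Each full week contributes 3 days from the set (Wed, Thu, Fri): 31 × 3 = 93.
The 6 extra days are Monday, Tuesday, Wednesday, Thursday, Friday, Saturday — 3 of them qualify.
Total: 93 + 3 = 96.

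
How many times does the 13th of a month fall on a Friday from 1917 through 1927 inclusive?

18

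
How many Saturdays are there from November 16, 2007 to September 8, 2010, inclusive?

November 16, 2007 is a Friday.
That's 1028 days from start to end, counting both.
1028 = 7 × 146 + 6, so there are 146 full weeks plus 6 extra days.
Each full week contributes one Saturday: 146 so far.
The 6 extra days are Friday, Saturday, Sunday, Monday, Tuesday, Wednesday — 1 of them qualifies.
Total: 146 + 1 = 147.

147 Saturdays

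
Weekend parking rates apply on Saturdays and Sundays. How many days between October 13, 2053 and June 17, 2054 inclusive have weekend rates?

October 13, 2053 is a Monday.
That's 248 days from start to end, counting both.
248 = 7 × 35 + 3, so there are 35 full weeks plus 3 extra days.
Each full week contributes 2 weekend days (Sat, Sun): 35 × 2 = 70.
The 3 extra days are Monday, Tuesday, Wednesday — none qualify.
Total: 70 + 0 = 70.

70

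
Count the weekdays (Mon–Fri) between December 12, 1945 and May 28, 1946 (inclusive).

120 weekdays

December 12, 1945 is a Wednesday.
That's 168 days from start to end, counting both.
168 = 7 × 24, so the span is exactly 24 full weeks.
Each full week contributes 5 weekdays (Mon–Fri): 24 × 5 = 120.
Total: 120.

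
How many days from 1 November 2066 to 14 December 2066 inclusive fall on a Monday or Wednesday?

1 November 2066 is a Monday.
That's 44 days from start to end, counting both.
44 = 7 × 6 + 2, so there are 6 full weeks plus 2 extra days.
Each full week contributes 2 days from the set (Mon, Wed): 6 × 2 = 12.
The 2 extra days are Mon, Tue — 1 of them qualifies.
Total: 12 + 1 = 13.

13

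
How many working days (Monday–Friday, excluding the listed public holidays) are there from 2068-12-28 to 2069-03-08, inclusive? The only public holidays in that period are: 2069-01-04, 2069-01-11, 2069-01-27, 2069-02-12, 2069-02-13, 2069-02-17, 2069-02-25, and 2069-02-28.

2068-12-28 is a Friday.
From 2068-12-28 to 2069-03-08 is 71 days inclusive.
71 = 7 × 10 + 1, so there are 10 full weeks plus 1 extra day.
Each full week contributes 5 weekdays (Mon–Fri): 10 × 5 = 50.
The 1 extra day is Fri — 1 of them qualifies.
Total: 50 + 1 = 51.
Holidays: 2069-01-04 (Fri); 2069-01-11 (Fri); 2069-01-27 (Sun); 2069-02-12 (Tue); 2069-02-13 (Wed); 2069-02-17 (Sun); 2069-02-25 (Mon); 2069-02-28 (Thu).
6 of the 8 holidays fall on weekdays; the rest are weekends and were already excluded.
Business days: 51 − 6 = 45.

45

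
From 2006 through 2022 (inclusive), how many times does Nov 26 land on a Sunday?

2

Day of week of November 26 in each year:
2006: Sun ✓, 2007: Mon, 2008: Wed, 2009: Thu, 2010: Fri, 2011: Sat, 2012: Mon, 2013: Tue, 2014: Wed, 2015: Thu, 2016: Sat, 2017: Sun ✓, 2018: Mon, 2019: Tue, 2020: Thu, 2021: Fri, 2022: Sat
Sundays: 2006, 2017.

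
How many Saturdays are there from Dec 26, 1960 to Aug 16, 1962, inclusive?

Dec 26, 1960 is a Monday.
From Dec 26, 1960 to Aug 16, 1962 is 599 days inclusive.
599 = 7 × 85 + 4, so there are 85 full weeks plus 4 extra days.
Each full week contributes one Saturday: 85 so far.
The 4 extra days are Monday, Tuesday, Wednesday, Thursday — none qualify.
Total: 85 + 0 = 85.

85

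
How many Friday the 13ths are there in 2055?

1

The 13th falls on a Friday when the month's 13th has weekday Fri.
Jan 13 is Wed; Feb 13 is Sat; Mar 13 is Sat; Apr 13 is Tue; May 13 is Thu; Jun 13 is Sun; Jul 13 is Tue; Aug 13 is Fri ✓; Sep 13 is Mon; Oct 13 is Wed; Nov 13 is Sat; Dec 13 is Mon.
Friday the 13ths: Aug.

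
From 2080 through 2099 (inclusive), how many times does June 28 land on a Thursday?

Day of week of June 28 in each year:
2080: Fri, 2081: Sat, 2082: Sun, 2083: Mon, 2084: Wed, 2085: Thu ✓, 2086: Fri, 2087: Sat, 2088: Mon, 2089: Tue, 2090: Wed, 2091: Thu ✓, 2092: Sat, 2093: Sun, 2094: Mon, 2095: Tue, 2096: Thu ✓, 2097: Fri, 2098: Sat, 2099: Sun
Thursdays: 2085, 2091, 2096.

3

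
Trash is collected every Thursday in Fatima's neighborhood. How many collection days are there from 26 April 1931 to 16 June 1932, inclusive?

26 April 1931 is a Sunday.
That's 418 days from start to end, counting both.
418 = 7 × 59 + 5, so there are 59 full weeks plus 5 extra days.
Each full week contributes one Thursday: 59 so far.
The 5 extra days are Sunday, Monday, Tuesday, Wednesday, Thursday — 1 of them qualifies.
Total: 59 + 1 = 60.

60 Thursdays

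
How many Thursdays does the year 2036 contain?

52

1 January 2036 is a Tuesday.
The range spans 366 days (inclusive of both endpoints).
366 = 7 × 52 + 2, so there are 52 full weeks plus 2 extra days.
Each full week contributes one Thursday: 52 so far.
The 2 extra days are Tue, Wed — none qualify.
Total: 52 + 0 = 52.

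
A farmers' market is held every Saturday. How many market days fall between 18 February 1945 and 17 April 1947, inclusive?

112 Saturdays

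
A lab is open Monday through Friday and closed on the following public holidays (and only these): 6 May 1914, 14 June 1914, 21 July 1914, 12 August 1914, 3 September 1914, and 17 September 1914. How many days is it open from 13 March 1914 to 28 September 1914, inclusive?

137 business days

13 March 1914 is a Friday.
The range spans 200 days (inclusive of both endpoints).
200 = 7 × 28 + 4, so there are 28 full weeks plus 4 extra days.
Each full week contributes 5 weekdays (Mon–Fri): 28 × 5 = 140.
The 4 extra days are Fri, Sat, Sun, Mon — 2 of them qualify.
Total: 140 + 2 = 142.
Holidays: 6 May 1914 (Wed); 14 June 1914 (Sun); 21 July 1914 (Tue); 12 August 1914 (Wed); 3 September 1914 (Thu); 17 September 1914 (Thu).
5 of the 6 holidays fall on weekdays; the rest are weekends and were already excluded.
Business days: 142 − 5 = 137.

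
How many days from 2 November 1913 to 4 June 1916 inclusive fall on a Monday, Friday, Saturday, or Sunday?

541

2 November 1913 is a Sunday.
From 2 November 1913 to 4 June 1916 is 946 days inclusive.
946 = 7 × 135 + 1, so there are 135 full weeks plus 1 extra day.
Each full week contributes 4 days from the set (Mon, Fri, Sat, Sun): 135 × 4 = 540.
The 1 extra day is Sun — 1 of them qualifies.
Total: 540 + 1 = 541.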